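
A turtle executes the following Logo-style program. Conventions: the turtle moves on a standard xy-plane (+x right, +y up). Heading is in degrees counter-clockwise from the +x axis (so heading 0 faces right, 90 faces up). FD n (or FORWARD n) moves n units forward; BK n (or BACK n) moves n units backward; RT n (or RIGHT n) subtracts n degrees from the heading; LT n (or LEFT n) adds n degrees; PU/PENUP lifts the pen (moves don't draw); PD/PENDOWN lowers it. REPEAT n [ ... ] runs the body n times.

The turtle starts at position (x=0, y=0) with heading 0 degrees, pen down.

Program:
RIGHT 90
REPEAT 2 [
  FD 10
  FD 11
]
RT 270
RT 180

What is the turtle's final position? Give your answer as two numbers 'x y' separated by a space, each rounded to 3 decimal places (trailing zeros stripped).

Executing turtle program step by step:
Start: pos=(0,0), heading=0, pen down
RT 90: heading 0 -> 270
REPEAT 2 [
  -- iteration 1/2 --
  FD 10: (0,0) -> (0,-10) [heading=270, draw]
  FD 11: (0,-10) -> (0,-21) [heading=270, draw]
  -- iteration 2/2 --
  FD 10: (0,-21) -> (0,-31) [heading=270, draw]
  FD 11: (0,-31) -> (0,-42) [heading=270, draw]
]
RT 270: heading 270 -> 0
RT 180: heading 0 -> 180
Final: pos=(0,-42), heading=180, 4 segment(s) drawn

Answer: 0 -42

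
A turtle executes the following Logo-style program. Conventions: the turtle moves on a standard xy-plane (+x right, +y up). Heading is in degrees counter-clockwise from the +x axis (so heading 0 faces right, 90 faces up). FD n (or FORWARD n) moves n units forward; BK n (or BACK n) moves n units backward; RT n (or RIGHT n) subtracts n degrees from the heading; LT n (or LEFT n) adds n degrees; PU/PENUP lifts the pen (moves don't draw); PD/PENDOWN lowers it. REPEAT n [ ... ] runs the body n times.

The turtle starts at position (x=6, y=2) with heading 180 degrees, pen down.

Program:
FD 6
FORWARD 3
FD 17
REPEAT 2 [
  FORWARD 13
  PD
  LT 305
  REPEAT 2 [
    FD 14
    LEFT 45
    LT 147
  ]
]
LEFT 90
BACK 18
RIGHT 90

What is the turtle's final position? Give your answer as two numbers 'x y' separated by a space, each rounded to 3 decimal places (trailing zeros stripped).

Answer: -23.159 19.574

Derivation:
Executing turtle program step by step:
Start: pos=(6,2), heading=180, pen down
FD 6: (6,2) -> (0,2) [heading=180, draw]
FD 3: (0,2) -> (-3,2) [heading=180, draw]
FD 17: (-3,2) -> (-20,2) [heading=180, draw]
REPEAT 2 [
  -- iteration 1/2 --
  FD 13: (-20,2) -> (-33,2) [heading=180, draw]
  PD: pen down
  LT 305: heading 180 -> 125
  REPEAT 2 [
    -- iteration 1/2 --
    FD 14: (-33,2) -> (-41.03,13.468) [heading=125, draw]
    LT 45: heading 125 -> 170
    LT 147: heading 170 -> 317
    -- iteration 2/2 --
    FD 14: (-41.03,13.468) -> (-30.791,3.92) [heading=317, draw]
    LT 45: heading 317 -> 2
    LT 147: heading 2 -> 149
  ]
  -- iteration 2/2 --
  FD 13: (-30.791,3.92) -> (-41.934,10.616) [heading=149, draw]
  PD: pen down
  LT 305: heading 149 -> 94
  REPEAT 2 [
    -- iteration 1/2 --
    FD 14: (-41.934,10.616) -> (-42.911,24.582) [heading=94, draw]
    LT 45: heading 94 -> 139
    LT 147: heading 139 -> 286
    -- iteration 2/2 --
    FD 14: (-42.911,24.582) -> (-39.052,11.124) [heading=286, draw]
    LT 45: heading 286 -> 331
    LT 147: heading 331 -> 118
  ]
]
LT 90: heading 118 -> 208
BK 18: (-39.052,11.124) -> (-23.159,19.574) [heading=208, draw]
RT 90: heading 208 -> 118
Final: pos=(-23.159,19.574), heading=118, 10 segment(s) drawn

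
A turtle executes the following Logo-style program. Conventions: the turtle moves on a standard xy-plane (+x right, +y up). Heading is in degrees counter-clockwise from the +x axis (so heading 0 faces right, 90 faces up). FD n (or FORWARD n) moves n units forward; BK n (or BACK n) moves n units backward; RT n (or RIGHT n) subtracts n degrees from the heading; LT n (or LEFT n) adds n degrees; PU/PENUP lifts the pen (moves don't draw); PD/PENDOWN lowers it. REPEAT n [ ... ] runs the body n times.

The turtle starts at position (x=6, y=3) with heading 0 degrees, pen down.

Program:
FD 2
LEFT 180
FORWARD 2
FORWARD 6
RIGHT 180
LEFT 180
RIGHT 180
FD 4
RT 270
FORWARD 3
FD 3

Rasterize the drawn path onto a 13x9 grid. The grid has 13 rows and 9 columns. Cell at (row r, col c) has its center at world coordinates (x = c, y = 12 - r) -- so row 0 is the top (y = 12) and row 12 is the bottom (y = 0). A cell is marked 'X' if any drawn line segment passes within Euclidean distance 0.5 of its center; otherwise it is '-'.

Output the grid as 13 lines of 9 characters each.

Segment 0: (6,3) -> (8,3)
Segment 1: (8,3) -> (6,3)
Segment 2: (6,3) -> (0,3)
Segment 3: (0,3) -> (4,3)
Segment 4: (4,3) -> (4,6)
Segment 5: (4,6) -> (4,9)

Answer: ---------
---------
---------
----X----
----X----
----X----
----X----
----X----
----X----
XXXXXXXXX
---------
---------
---------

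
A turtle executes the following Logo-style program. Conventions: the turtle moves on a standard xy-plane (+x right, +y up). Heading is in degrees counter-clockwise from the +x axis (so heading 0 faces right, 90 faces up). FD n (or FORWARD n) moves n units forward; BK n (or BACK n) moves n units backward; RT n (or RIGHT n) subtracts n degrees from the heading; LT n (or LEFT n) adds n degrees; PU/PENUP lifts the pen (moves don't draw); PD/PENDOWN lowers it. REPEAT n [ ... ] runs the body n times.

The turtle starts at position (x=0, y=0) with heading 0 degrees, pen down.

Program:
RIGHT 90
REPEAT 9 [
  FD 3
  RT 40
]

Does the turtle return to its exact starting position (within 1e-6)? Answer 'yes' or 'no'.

Executing turtle program step by step:
Start: pos=(0,0), heading=0, pen down
RT 90: heading 0 -> 270
REPEAT 9 [
  -- iteration 1/9 --
  FD 3: (0,0) -> (0,-3) [heading=270, draw]
  RT 40: heading 270 -> 230
  -- iteration 2/9 --
  FD 3: (0,-3) -> (-1.928,-5.298) [heading=230, draw]
  RT 40: heading 230 -> 190
  -- iteration 3/9 --
  FD 3: (-1.928,-5.298) -> (-4.883,-5.819) [heading=190, draw]
  RT 40: heading 190 -> 150
  -- iteration 4/9 --
  FD 3: (-4.883,-5.819) -> (-7.481,-4.319) [heading=150, draw]
  RT 40: heading 150 -> 110
  -- iteration 5/9 --
  FD 3: (-7.481,-4.319) -> (-8.507,-1.5) [heading=110, draw]
  RT 40: heading 110 -> 70
  -- iteration 6/9 --
  FD 3: (-8.507,-1.5) -> (-7.481,1.319) [heading=70, draw]
  RT 40: heading 70 -> 30
  -- iteration 7/9 --
  FD 3: (-7.481,1.319) -> (-4.883,2.819) [heading=30, draw]
  RT 40: heading 30 -> 350
  -- iteration 8/9 --
  FD 3: (-4.883,2.819) -> (-1.928,2.298) [heading=350, draw]
  RT 40: heading 350 -> 310
  -- iteration 9/9 --
  FD 3: (-1.928,2.298) -> (0,0) [heading=310, draw]
  RT 40: heading 310 -> 270
]
Final: pos=(0,0), heading=270, 9 segment(s) drawn

Start position: (0, 0)
Final position: (0, 0)
Distance = 0; < 1e-6 -> CLOSED

Answer: yes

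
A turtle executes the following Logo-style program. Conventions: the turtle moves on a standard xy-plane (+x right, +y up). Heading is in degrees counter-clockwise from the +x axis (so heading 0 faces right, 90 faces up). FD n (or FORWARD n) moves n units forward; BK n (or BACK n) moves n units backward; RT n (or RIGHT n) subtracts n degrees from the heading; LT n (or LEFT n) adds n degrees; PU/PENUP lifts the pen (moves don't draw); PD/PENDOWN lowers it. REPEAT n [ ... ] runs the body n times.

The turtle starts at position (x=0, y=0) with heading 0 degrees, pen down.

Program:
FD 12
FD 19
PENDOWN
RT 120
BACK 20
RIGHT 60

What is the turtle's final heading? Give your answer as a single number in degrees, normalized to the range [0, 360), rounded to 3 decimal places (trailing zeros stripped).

Answer: 180

Derivation:
Executing turtle program step by step:
Start: pos=(0,0), heading=0, pen down
FD 12: (0,0) -> (12,0) [heading=0, draw]
FD 19: (12,0) -> (31,0) [heading=0, draw]
PD: pen down
RT 120: heading 0 -> 240
BK 20: (31,0) -> (41,17.321) [heading=240, draw]
RT 60: heading 240 -> 180
Final: pos=(41,17.321), heading=180, 3 segment(s) drawn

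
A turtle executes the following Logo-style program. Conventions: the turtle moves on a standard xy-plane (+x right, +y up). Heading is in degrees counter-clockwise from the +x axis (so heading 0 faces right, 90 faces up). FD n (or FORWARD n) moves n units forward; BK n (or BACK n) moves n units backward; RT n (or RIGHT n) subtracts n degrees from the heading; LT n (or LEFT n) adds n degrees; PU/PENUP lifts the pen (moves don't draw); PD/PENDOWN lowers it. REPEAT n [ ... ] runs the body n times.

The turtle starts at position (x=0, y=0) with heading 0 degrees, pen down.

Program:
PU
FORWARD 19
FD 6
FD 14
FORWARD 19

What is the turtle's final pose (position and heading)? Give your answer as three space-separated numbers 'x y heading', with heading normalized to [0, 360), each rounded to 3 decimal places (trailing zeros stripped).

Executing turtle program step by step:
Start: pos=(0,0), heading=0, pen down
PU: pen up
FD 19: (0,0) -> (19,0) [heading=0, move]
FD 6: (19,0) -> (25,0) [heading=0, move]
FD 14: (25,0) -> (39,0) [heading=0, move]
FD 19: (39,0) -> (58,0) [heading=0, move]
Final: pos=(58,0), heading=0, 0 segment(s) drawn

Answer: 58 0 0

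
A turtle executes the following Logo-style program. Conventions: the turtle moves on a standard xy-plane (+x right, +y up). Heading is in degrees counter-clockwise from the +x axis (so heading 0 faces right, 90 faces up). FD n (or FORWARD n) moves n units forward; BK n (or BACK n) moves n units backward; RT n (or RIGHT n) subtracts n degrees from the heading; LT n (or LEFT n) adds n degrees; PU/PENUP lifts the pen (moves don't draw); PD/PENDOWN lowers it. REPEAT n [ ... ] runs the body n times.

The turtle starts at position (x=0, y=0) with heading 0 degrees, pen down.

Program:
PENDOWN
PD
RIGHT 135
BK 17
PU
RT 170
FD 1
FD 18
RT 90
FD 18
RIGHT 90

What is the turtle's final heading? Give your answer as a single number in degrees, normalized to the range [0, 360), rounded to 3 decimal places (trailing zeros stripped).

Answer: 235

Derivation:
Executing turtle program step by step:
Start: pos=(0,0), heading=0, pen down
PD: pen down
PD: pen down
RT 135: heading 0 -> 225
BK 17: (0,0) -> (12.021,12.021) [heading=225, draw]
PU: pen up
RT 170: heading 225 -> 55
FD 1: (12.021,12.021) -> (12.594,12.84) [heading=55, move]
FD 18: (12.594,12.84) -> (22.919,27.585) [heading=55, move]
RT 90: heading 55 -> 325
FD 18: (22.919,27.585) -> (37.664,17.26) [heading=325, move]
RT 90: heading 325 -> 235
Final: pos=(37.664,17.26), heading=235, 1 segment(s) drawn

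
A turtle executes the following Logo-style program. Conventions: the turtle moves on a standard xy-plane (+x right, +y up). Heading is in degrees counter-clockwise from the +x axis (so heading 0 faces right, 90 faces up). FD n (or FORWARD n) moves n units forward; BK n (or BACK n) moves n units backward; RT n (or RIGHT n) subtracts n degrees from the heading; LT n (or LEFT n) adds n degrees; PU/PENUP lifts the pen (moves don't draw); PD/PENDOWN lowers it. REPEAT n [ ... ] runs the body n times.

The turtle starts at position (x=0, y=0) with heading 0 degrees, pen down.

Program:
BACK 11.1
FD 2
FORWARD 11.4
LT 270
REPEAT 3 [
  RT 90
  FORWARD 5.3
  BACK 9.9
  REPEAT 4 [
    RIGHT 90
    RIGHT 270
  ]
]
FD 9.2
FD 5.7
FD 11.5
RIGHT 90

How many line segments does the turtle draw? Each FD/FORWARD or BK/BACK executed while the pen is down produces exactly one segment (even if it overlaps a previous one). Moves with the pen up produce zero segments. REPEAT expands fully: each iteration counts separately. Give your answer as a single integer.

Answer: 12

Derivation:
Executing turtle program step by step:
Start: pos=(0,0), heading=0, pen down
BK 11.1: (0,0) -> (-11.1,0) [heading=0, draw]
FD 2: (-11.1,0) -> (-9.1,0) [heading=0, draw]
FD 11.4: (-9.1,0) -> (2.3,0) [heading=0, draw]
LT 270: heading 0 -> 270
REPEAT 3 [
  -- iteration 1/3 --
  RT 90: heading 270 -> 180
  FD 5.3: (2.3,0) -> (-3,0) [heading=180, draw]
  BK 9.9: (-3,0) -> (6.9,0) [heading=180, draw]
  REPEAT 4 [
    -- iteration 1/4 --
    RT 90: heading 180 -> 90
    RT 270: heading 90 -> 180
    -- iteration 2/4 --
    RT 90: heading 180 -> 90
    RT 270: heading 90 -> 180
    -- iteration 3/4 --
    RT 90: heading 180 -> 90
    RT 270: heading 90 -> 180
    -- iteration 4/4 --
    RT 90: heading 180 -> 90
    RT 270: heading 90 -> 180
  ]
  -- iteration 2/3 --
  RT 90: heading 180 -> 90
  FD 5.3: (6.9,0) -> (6.9,5.3) [heading=90, draw]
  BK 9.9: (6.9,5.3) -> (6.9,-4.6) [heading=90, draw]
  REPEAT 4 [
    -- iteration 1/4 --
    RT 90: heading 90 -> 0
    RT 270: heading 0 -> 90
    -- iteration 2/4 --
    RT 90: heading 90 -> 0
    RT 270: heading 0 -> 90
    -- iteration 3/4 --
    RT 90: heading 90 -> 0
    RT 270: heading 0 -> 90
    -- iteration 4/4 --
    RT 90: heading 90 -> 0
    RT 270: heading 0 -> 90
  ]
  -- iteration 3/3 --
  RT 90: heading 90 -> 0
  FD 5.3: (6.9,-4.6) -> (12.2,-4.6) [heading=0, draw]
  BK 9.9: (12.2,-4.6) -> (2.3,-4.6) [heading=0, draw]
  REPEAT 4 [
    -- iteration 1/4 --
    RT 90: heading 0 -> 270
    RT 270: heading 270 -> 0
    -- iteration 2/4 --
    RT 90: heading 0 -> 270
    RT 270: heading 270 -> 0
    -- iteration 3/4 --
    RT 90: heading 0 -> 270
    RT 270: heading 270 -> 0
    -- iteration 4/4 --
    RT 90: heading 0 -> 270
    RT 270: heading 270 -> 0
  ]
]
FD 9.2: (2.3,-4.6) -> (11.5,-4.6) [heading=0, draw]
FD 5.7: (11.5,-4.6) -> (17.2,-4.6) [heading=0, draw]
FD 11.5: (17.2,-4.6) -> (28.7,-4.6) [heading=0, draw]
RT 90: heading 0 -> 270
Final: pos=(28.7,-4.6), heading=270, 12 segment(s) drawn
Segments drawn: 12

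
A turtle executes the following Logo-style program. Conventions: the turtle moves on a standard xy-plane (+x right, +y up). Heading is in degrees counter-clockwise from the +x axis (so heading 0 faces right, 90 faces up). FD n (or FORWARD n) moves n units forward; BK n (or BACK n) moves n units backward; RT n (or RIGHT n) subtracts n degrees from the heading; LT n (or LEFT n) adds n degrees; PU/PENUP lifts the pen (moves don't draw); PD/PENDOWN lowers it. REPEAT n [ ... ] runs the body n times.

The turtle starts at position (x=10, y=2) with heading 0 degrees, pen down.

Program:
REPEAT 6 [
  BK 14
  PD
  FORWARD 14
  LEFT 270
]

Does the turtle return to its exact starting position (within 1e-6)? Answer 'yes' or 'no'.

Answer: yes

Derivation:
Executing turtle program step by step:
Start: pos=(10,2), heading=0, pen down
REPEAT 6 [
  -- iteration 1/6 --
  BK 14: (10,2) -> (-4,2) [heading=0, draw]
  PD: pen down
  FD 14: (-4,2) -> (10,2) [heading=0, draw]
  LT 270: heading 0 -> 270
  -- iteration 2/6 --
  BK 14: (10,2) -> (10,16) [heading=270, draw]
  PD: pen down
  FD 14: (10,16) -> (10,2) [heading=270, draw]
  LT 270: heading 270 -> 180
  -- iteration 3/6 --
  BK 14: (10,2) -> (24,2) [heading=180, draw]
  PD: pen down
  FD 14: (24,2) -> (10,2) [heading=180, draw]
  LT 270: heading 180 -> 90
  -- iteration 4/6 --
  BK 14: (10,2) -> (10,-12) [heading=90, draw]
  PD: pen down
  FD 14: (10,-12) -> (10,2) [heading=90, draw]
  LT 270: heading 90 -> 0
  -- iteration 5/6 --
  BK 14: (10,2) -> (-4,2) [heading=0, draw]
  PD: pen down
  FD 14: (-4,2) -> (10,2) [heading=0, draw]
  LT 270: heading 0 -> 270
  -- iteration 6/6 --
  BK 14: (10,2) -> (10,16) [heading=270, draw]
  PD: pen down
  FD 14: (10,16) -> (10,2) [heading=270, draw]
  LT 270: heading 270 -> 180
]
Final: pos=(10,2), heading=180, 12 segment(s) drawn

Start position: (10, 2)
Final position: (10, 2)
Distance = 0; < 1e-6 -> CLOSED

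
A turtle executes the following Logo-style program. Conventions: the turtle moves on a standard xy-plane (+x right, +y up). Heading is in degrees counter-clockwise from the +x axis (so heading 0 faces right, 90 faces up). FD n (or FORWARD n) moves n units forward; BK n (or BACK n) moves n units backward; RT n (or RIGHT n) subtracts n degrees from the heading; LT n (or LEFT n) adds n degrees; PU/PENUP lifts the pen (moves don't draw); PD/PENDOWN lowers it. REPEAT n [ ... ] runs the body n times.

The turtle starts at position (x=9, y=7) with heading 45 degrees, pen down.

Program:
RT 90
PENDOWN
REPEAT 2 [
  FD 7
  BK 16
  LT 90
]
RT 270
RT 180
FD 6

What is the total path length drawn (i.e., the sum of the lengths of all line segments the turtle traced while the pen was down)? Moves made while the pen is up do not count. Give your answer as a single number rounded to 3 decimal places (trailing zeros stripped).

Answer: 52

Derivation:
Executing turtle program step by step:
Start: pos=(9,7), heading=45, pen down
RT 90: heading 45 -> 315
PD: pen down
REPEAT 2 [
  -- iteration 1/2 --
  FD 7: (9,7) -> (13.95,2.05) [heading=315, draw]
  BK 16: (13.95,2.05) -> (2.636,13.364) [heading=315, draw]
  LT 90: heading 315 -> 45
  -- iteration 2/2 --
  FD 7: (2.636,13.364) -> (7.586,18.314) [heading=45, draw]
  BK 16: (7.586,18.314) -> (-3.728,7) [heading=45, draw]
  LT 90: heading 45 -> 135
]
RT 270: heading 135 -> 225
RT 180: heading 225 -> 45
FD 6: (-3.728,7) -> (0.515,11.243) [heading=45, draw]
Final: pos=(0.515,11.243), heading=45, 5 segment(s) drawn

Segment lengths:
  seg 1: (9,7) -> (13.95,2.05), length = 7
  seg 2: (13.95,2.05) -> (2.636,13.364), length = 16
  seg 3: (2.636,13.364) -> (7.586,18.314), length = 7
  seg 4: (7.586,18.314) -> (-3.728,7), length = 16
  seg 5: (-3.728,7) -> (0.515,11.243), length = 6
Total = 52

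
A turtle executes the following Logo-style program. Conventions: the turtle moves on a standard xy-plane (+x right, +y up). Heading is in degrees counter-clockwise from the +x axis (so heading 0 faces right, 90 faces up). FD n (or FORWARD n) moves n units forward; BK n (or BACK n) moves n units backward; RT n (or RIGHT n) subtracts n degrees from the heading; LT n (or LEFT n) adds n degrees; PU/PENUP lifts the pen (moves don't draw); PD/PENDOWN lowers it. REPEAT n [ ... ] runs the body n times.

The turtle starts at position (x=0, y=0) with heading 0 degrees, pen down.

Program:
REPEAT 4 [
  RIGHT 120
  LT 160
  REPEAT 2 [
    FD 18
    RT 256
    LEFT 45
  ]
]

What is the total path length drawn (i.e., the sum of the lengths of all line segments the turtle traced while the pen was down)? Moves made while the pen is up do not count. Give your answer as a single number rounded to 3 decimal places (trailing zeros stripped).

Answer: 144

Derivation:
Executing turtle program step by step:
Start: pos=(0,0), heading=0, pen down
REPEAT 4 [
  -- iteration 1/4 --
  RT 120: heading 0 -> 240
  LT 160: heading 240 -> 40
  REPEAT 2 [
    -- iteration 1/2 --
    FD 18: (0,0) -> (13.789,11.57) [heading=40, draw]
    RT 256: heading 40 -> 144
    LT 45: heading 144 -> 189
    -- iteration 2/2 --
    FD 18: (13.789,11.57) -> (-3.99,8.754) [heading=189, draw]
    RT 256: heading 189 -> 293
    LT 45: heading 293 -> 338
  ]
  -- iteration 2/4 --
  RT 120: heading 338 -> 218
  LT 160: heading 218 -> 18
  REPEAT 2 [
    -- iteration 1/2 --
    FD 18: (-3.99,8.754) -> (13.129,14.317) [heading=18, draw]
    RT 256: heading 18 -> 122
    LT 45: heading 122 -> 167
    -- iteration 2/2 --
    FD 18: (13.129,14.317) -> (-4.409,18.366) [heading=167, draw]
    RT 256: heading 167 -> 271
    LT 45: heading 271 -> 316
  ]
  -- iteration 3/4 --
  RT 120: heading 316 -> 196
  LT 160: heading 196 -> 356
  REPEAT 2 [
    -- iteration 1/2 --
    FD 18: (-4.409,18.366) -> (13.547,17.11) [heading=356, draw]
    RT 256: heading 356 -> 100
    LT 45: heading 100 -> 145
    -- iteration 2/2 --
    FD 18: (13.547,17.11) -> (-1.198,27.435) [heading=145, draw]
    RT 256: heading 145 -> 249
    LT 45: heading 249 -> 294
  ]
  -- iteration 4/4 --
  RT 120: heading 294 -> 174
  LT 160: heading 174 -> 334
  REPEAT 2 [
    -- iteration 1/2 --
    FD 18: (-1.198,27.435) -> (14.98,19.544) [heading=334, draw]
    RT 256: heading 334 -> 78
    LT 45: heading 78 -> 123
    -- iteration 2/2 --
    FD 18: (14.98,19.544) -> (5.177,34.64) [heading=123, draw]
    RT 256: heading 123 -> 227
    LT 45: heading 227 -> 272
  ]
]
Final: pos=(5.177,34.64), heading=272, 8 segment(s) drawn

Segment lengths:
  seg 1: (0,0) -> (13.789,11.57), length = 18
  seg 2: (13.789,11.57) -> (-3.99,8.754), length = 18
  seg 3: (-3.99,8.754) -> (13.129,14.317), length = 18
  seg 4: (13.129,14.317) -> (-4.409,18.366), length = 18
  seg 5: (-4.409,18.366) -> (13.547,17.11), length = 18
  seg 6: (13.547,17.11) -> (-1.198,27.435), length = 18
  seg 7: (-1.198,27.435) -> (14.98,19.544), length = 18
  seg 8: (14.98,19.544) -> (5.177,34.64), length = 18
Total = 144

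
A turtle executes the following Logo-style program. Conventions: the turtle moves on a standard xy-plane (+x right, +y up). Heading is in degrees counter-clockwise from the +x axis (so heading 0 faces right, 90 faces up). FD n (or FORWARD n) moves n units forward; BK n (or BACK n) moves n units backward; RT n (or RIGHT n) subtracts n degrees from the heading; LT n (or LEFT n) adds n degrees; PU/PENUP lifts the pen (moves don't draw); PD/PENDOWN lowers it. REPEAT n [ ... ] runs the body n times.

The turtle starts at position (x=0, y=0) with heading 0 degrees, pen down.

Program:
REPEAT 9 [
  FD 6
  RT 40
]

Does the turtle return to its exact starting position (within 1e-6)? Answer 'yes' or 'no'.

Answer: yes

Derivation:
Executing turtle program step by step:
Start: pos=(0,0), heading=0, pen down
REPEAT 9 [
  -- iteration 1/9 --
  FD 6: (0,0) -> (6,0) [heading=0, draw]
  RT 40: heading 0 -> 320
  -- iteration 2/9 --
  FD 6: (6,0) -> (10.596,-3.857) [heading=320, draw]
  RT 40: heading 320 -> 280
  -- iteration 3/9 --
  FD 6: (10.596,-3.857) -> (11.638,-9.766) [heading=280, draw]
  RT 40: heading 280 -> 240
  -- iteration 4/9 --
  FD 6: (11.638,-9.766) -> (8.638,-14.962) [heading=240, draw]
  RT 40: heading 240 -> 200
  -- iteration 5/9 --
  FD 6: (8.638,-14.962) -> (3,-17.014) [heading=200, draw]
  RT 40: heading 200 -> 160
  -- iteration 6/9 --
  FD 6: (3,-17.014) -> (-2.638,-14.962) [heading=160, draw]
  RT 40: heading 160 -> 120
  -- iteration 7/9 --
  FD 6: (-2.638,-14.962) -> (-5.638,-9.766) [heading=120, draw]
  RT 40: heading 120 -> 80
  -- iteration 8/9 --
  FD 6: (-5.638,-9.766) -> (-4.596,-3.857) [heading=80, draw]
  RT 40: heading 80 -> 40
  -- iteration 9/9 --
  FD 6: (-4.596,-3.857) -> (0,0) [heading=40, draw]
  RT 40: heading 40 -> 0
]
Final: pos=(0,0), heading=0, 9 segment(s) drawn

Start position: (0, 0)
Final position: (0, 0)
Distance = 0; < 1e-6 -> CLOSED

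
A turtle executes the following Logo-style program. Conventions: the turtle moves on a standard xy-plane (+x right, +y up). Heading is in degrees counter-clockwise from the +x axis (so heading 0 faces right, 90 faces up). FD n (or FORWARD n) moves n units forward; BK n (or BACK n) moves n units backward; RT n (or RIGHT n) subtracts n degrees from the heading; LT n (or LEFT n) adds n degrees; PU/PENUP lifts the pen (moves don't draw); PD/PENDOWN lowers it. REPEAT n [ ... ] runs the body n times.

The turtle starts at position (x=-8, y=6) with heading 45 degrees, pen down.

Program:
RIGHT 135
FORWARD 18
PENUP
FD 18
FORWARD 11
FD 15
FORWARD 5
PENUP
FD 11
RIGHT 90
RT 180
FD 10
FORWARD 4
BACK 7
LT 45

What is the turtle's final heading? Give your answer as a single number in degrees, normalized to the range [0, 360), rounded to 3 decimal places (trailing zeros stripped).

Answer: 45

Derivation:
Executing turtle program step by step:
Start: pos=(-8,6), heading=45, pen down
RT 135: heading 45 -> 270
FD 18: (-8,6) -> (-8,-12) [heading=270, draw]
PU: pen up
FD 18: (-8,-12) -> (-8,-30) [heading=270, move]
FD 11: (-8,-30) -> (-8,-41) [heading=270, move]
FD 15: (-8,-41) -> (-8,-56) [heading=270, move]
FD 5: (-8,-56) -> (-8,-61) [heading=270, move]
PU: pen up
FD 11: (-8,-61) -> (-8,-72) [heading=270, move]
RT 90: heading 270 -> 180
RT 180: heading 180 -> 0
FD 10: (-8,-72) -> (2,-72) [heading=0, move]
FD 4: (2,-72) -> (6,-72) [heading=0, move]
BK 7: (6,-72) -> (-1,-72) [heading=0, move]
LT 45: heading 0 -> 45
Final: pos=(-1,-72), heading=45, 1 segment(s) drawn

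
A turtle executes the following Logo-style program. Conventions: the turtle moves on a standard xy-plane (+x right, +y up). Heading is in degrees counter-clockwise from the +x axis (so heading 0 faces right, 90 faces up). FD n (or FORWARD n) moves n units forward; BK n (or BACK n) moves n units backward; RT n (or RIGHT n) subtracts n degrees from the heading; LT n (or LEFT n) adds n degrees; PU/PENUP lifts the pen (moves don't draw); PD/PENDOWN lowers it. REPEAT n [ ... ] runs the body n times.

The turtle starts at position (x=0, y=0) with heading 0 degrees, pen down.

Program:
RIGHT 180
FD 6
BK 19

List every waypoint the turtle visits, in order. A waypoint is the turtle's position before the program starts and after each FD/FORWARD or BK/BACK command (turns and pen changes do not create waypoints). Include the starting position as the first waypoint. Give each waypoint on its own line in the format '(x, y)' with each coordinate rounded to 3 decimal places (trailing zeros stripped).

Answer: (0, 0)
(-6, 0)
(13, 0)

Derivation:
Executing turtle program step by step:
Start: pos=(0,0), heading=0, pen down
RT 180: heading 0 -> 180
FD 6: (0,0) -> (-6,0) [heading=180, draw]
BK 19: (-6,0) -> (13,0) [heading=180, draw]
Final: pos=(13,0), heading=180, 2 segment(s) drawn
Waypoints (3 total):
(0, 0)
(-6, 0)
(13, 0)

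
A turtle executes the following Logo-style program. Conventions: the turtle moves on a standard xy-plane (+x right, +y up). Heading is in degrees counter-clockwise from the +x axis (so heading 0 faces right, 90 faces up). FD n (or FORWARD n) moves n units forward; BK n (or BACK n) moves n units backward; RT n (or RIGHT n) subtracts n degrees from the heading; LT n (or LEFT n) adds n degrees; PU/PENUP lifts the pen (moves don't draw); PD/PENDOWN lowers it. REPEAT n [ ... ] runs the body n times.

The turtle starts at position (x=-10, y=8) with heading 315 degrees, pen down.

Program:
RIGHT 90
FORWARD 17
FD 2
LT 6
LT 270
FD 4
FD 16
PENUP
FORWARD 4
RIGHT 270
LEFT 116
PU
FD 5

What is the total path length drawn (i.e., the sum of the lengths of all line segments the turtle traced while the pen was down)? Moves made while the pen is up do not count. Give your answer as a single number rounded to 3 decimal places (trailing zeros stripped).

Answer: 39

Derivation:
Executing turtle program step by step:
Start: pos=(-10,8), heading=315, pen down
RT 90: heading 315 -> 225
FD 17: (-10,8) -> (-22.021,-4.021) [heading=225, draw]
FD 2: (-22.021,-4.021) -> (-23.435,-5.435) [heading=225, draw]
LT 6: heading 225 -> 231
LT 270: heading 231 -> 141
FD 4: (-23.435,-5.435) -> (-26.544,-2.918) [heading=141, draw]
FD 16: (-26.544,-2.918) -> (-38.978,7.151) [heading=141, draw]
PU: pen up
FD 4: (-38.978,7.151) -> (-42.087,9.669) [heading=141, move]
RT 270: heading 141 -> 231
LT 116: heading 231 -> 347
PU: pen up
FD 5: (-42.087,9.669) -> (-37.215,8.544) [heading=347, move]
Final: pos=(-37.215,8.544), heading=347, 4 segment(s) drawn

Segment lengths:
  seg 1: (-10,8) -> (-22.021,-4.021), length = 17
  seg 2: (-22.021,-4.021) -> (-23.435,-5.435), length = 2
  seg 3: (-23.435,-5.435) -> (-26.544,-2.918), length = 4
  seg 4: (-26.544,-2.918) -> (-38.978,7.151), length = 16
Total = 39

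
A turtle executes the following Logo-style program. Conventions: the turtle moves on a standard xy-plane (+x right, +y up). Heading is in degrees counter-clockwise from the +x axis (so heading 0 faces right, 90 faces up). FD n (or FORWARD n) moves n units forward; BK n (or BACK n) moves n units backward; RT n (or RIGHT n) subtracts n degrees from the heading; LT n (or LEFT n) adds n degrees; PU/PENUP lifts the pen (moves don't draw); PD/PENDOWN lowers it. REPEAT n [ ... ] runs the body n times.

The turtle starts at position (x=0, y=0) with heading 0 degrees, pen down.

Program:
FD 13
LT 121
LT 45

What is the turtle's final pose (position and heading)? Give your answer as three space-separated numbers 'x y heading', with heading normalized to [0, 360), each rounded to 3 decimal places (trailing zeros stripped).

Answer: 13 0 166

Derivation:
Executing turtle program step by step:
Start: pos=(0,0), heading=0, pen down
FD 13: (0,0) -> (13,0) [heading=0, draw]
LT 121: heading 0 -> 121
LT 45: heading 121 -> 166
Final: pos=(13,0), heading=166, 1 segment(s) drawn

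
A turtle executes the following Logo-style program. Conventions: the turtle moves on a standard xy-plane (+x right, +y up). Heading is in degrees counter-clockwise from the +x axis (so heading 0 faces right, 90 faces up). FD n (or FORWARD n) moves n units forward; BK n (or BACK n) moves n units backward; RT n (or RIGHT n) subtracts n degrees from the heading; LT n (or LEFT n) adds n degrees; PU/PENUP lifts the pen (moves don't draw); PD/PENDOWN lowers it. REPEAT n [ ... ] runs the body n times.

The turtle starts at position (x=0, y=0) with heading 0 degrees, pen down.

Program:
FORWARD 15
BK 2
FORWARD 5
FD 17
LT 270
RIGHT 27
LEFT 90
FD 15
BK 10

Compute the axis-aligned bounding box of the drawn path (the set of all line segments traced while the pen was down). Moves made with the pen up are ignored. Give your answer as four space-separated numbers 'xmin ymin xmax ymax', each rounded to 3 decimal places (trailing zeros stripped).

Executing turtle program step by step:
Start: pos=(0,0), heading=0, pen down
FD 15: (0,0) -> (15,0) [heading=0, draw]
BK 2: (15,0) -> (13,0) [heading=0, draw]
FD 5: (13,0) -> (18,0) [heading=0, draw]
FD 17: (18,0) -> (35,0) [heading=0, draw]
LT 270: heading 0 -> 270
RT 27: heading 270 -> 243
LT 90: heading 243 -> 333
FD 15: (35,0) -> (48.365,-6.81) [heading=333, draw]
BK 10: (48.365,-6.81) -> (39.455,-2.27) [heading=333, draw]
Final: pos=(39.455,-2.27), heading=333, 6 segment(s) drawn

Segment endpoints: x in {0, 13, 15, 18, 35, 39.455, 48.365}, y in {-6.81, -2.27, 0}
xmin=0, ymin=-6.81, xmax=48.365, ymax=0

Answer: 0 -6.81 48.365 0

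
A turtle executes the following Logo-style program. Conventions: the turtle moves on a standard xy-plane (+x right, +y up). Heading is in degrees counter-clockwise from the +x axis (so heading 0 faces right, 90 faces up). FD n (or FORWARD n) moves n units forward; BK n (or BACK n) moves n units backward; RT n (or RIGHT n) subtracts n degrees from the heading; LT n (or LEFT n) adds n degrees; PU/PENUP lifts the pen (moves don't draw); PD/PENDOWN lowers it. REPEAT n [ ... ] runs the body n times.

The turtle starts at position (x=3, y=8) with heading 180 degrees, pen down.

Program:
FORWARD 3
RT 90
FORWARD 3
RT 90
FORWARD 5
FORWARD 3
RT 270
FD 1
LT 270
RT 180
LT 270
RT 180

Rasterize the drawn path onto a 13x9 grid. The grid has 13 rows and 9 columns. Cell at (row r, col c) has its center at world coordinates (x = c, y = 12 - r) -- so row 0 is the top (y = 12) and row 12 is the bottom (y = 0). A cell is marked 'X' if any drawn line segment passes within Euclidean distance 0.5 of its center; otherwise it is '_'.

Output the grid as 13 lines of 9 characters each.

Answer: ________X
XXXXXXXXX
X________
X________
XXXX_____
_________
_________
_________
_________
_________
_________
_________
_________

Derivation:
Segment 0: (3,8) -> (0,8)
Segment 1: (0,8) -> (0,11)
Segment 2: (0,11) -> (5,11)
Segment 3: (5,11) -> (8,11)
Segment 4: (8,11) -> (8,12)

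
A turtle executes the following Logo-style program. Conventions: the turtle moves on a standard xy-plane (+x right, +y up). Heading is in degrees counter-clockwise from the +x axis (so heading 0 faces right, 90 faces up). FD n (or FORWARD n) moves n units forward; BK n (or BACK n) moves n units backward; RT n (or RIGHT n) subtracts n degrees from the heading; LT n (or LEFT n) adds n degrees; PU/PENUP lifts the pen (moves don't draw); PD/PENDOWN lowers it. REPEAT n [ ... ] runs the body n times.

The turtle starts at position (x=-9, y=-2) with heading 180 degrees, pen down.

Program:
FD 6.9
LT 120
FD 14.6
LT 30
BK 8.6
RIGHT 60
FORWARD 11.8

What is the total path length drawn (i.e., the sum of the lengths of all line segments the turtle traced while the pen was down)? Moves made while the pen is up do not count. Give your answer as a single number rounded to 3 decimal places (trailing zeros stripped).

Executing turtle program step by step:
Start: pos=(-9,-2), heading=180, pen down
FD 6.9: (-9,-2) -> (-15.9,-2) [heading=180, draw]
LT 120: heading 180 -> 300
FD 14.6: (-15.9,-2) -> (-8.6,-14.644) [heading=300, draw]
LT 30: heading 300 -> 330
BK 8.6: (-8.6,-14.644) -> (-16.048,-10.344) [heading=330, draw]
RT 60: heading 330 -> 270
FD 11.8: (-16.048,-10.344) -> (-16.048,-22.144) [heading=270, draw]
Final: pos=(-16.048,-22.144), heading=270, 4 segment(s) drawn

Segment lengths:
  seg 1: (-9,-2) -> (-15.9,-2), length = 6.9
  seg 2: (-15.9,-2) -> (-8.6,-14.644), length = 14.6
  seg 3: (-8.6,-14.644) -> (-16.048,-10.344), length = 8.6
  seg 4: (-16.048,-10.344) -> (-16.048,-22.144), length = 11.8
Total = 41.9

Answer: 41.9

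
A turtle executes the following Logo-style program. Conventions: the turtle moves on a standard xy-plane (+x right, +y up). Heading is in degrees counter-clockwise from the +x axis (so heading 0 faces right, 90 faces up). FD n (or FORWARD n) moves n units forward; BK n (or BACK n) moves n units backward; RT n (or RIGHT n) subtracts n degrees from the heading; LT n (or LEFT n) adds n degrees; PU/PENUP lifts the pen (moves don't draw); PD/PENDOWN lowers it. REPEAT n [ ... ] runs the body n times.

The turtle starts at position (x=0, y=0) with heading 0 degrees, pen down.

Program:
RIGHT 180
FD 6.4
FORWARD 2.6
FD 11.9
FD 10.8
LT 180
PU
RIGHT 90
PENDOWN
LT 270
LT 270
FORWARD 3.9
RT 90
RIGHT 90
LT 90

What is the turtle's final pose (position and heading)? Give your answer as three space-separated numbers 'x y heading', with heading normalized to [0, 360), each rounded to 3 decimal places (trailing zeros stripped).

Answer: -31.7 3.9 0

Derivation:
Executing turtle program step by step:
Start: pos=(0,0), heading=0, pen down
RT 180: heading 0 -> 180
FD 6.4: (0,0) -> (-6.4,0) [heading=180, draw]
FD 2.6: (-6.4,0) -> (-9,0) [heading=180, draw]
FD 11.9: (-9,0) -> (-20.9,0) [heading=180, draw]
FD 10.8: (-20.9,0) -> (-31.7,0) [heading=180, draw]
LT 180: heading 180 -> 0
PU: pen up
RT 90: heading 0 -> 270
PD: pen down
LT 270: heading 270 -> 180
LT 270: heading 180 -> 90
FD 3.9: (-31.7,0) -> (-31.7,3.9) [heading=90, draw]
RT 90: heading 90 -> 0
RT 90: heading 0 -> 270
LT 90: heading 270 -> 0
Final: pos=(-31.7,3.9), heading=0, 5 segment(s) drawn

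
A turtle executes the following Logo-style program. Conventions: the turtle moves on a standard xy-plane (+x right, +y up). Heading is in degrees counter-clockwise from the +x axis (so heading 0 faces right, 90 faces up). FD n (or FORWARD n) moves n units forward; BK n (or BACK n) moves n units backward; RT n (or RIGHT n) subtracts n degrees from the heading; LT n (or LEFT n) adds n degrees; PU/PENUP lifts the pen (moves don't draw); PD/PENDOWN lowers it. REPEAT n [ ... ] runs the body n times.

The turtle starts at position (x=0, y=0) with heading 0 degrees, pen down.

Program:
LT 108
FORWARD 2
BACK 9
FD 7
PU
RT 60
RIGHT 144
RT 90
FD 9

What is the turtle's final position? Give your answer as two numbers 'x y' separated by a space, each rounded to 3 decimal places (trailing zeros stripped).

Executing turtle program step by step:
Start: pos=(0,0), heading=0, pen down
LT 108: heading 0 -> 108
FD 2: (0,0) -> (-0.618,1.902) [heading=108, draw]
BK 9: (-0.618,1.902) -> (2.163,-6.657) [heading=108, draw]
FD 7: (2.163,-6.657) -> (0,0) [heading=108, draw]
PU: pen up
RT 60: heading 108 -> 48
RT 144: heading 48 -> 264
RT 90: heading 264 -> 174
FD 9: (0,0) -> (-8.951,0.941) [heading=174, move]
Final: pos=(-8.951,0.941), heading=174, 3 segment(s) drawn

Answer: -8.951 0.941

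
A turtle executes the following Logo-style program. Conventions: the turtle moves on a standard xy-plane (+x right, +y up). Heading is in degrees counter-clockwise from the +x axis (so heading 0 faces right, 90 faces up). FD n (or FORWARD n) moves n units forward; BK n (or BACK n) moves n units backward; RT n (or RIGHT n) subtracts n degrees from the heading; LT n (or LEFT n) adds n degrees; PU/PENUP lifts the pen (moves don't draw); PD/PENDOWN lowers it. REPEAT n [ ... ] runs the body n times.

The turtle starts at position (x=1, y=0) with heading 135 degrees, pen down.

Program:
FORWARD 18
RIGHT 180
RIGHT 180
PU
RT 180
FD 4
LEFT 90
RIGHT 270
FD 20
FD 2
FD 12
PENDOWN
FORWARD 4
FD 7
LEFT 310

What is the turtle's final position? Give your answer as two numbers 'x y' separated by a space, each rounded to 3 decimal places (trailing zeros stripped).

Answer: -40.719 41.719

Derivation:
Executing turtle program step by step:
Start: pos=(1,0), heading=135, pen down
FD 18: (1,0) -> (-11.728,12.728) [heading=135, draw]
RT 180: heading 135 -> 315
RT 180: heading 315 -> 135
PU: pen up
RT 180: heading 135 -> 315
FD 4: (-11.728,12.728) -> (-8.899,9.899) [heading=315, move]
LT 90: heading 315 -> 45
RT 270: heading 45 -> 135
FD 20: (-8.899,9.899) -> (-23.042,24.042) [heading=135, move]
FD 2: (-23.042,24.042) -> (-24.456,25.456) [heading=135, move]
FD 12: (-24.456,25.456) -> (-32.941,33.941) [heading=135, move]
PD: pen down
FD 4: (-32.941,33.941) -> (-35.77,36.77) [heading=135, draw]
FD 7: (-35.77,36.77) -> (-40.719,41.719) [heading=135, draw]
LT 310: heading 135 -> 85
Final: pos=(-40.719,41.719), heading=85, 3 segment(s) drawn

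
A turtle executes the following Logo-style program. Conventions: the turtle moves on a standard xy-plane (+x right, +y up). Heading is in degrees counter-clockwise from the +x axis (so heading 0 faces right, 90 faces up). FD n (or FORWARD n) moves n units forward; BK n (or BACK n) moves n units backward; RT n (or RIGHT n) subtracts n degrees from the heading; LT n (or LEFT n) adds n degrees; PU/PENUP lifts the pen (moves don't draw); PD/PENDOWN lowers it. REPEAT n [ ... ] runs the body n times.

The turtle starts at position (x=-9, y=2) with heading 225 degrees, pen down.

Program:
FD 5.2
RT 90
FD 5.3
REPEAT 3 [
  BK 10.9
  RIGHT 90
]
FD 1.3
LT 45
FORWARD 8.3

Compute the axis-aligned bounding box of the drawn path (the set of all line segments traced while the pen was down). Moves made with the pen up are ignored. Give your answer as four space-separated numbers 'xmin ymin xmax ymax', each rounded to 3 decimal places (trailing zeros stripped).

Executing turtle program step by step:
Start: pos=(-9,2), heading=225, pen down
FD 5.2: (-9,2) -> (-12.677,-1.677) [heading=225, draw]
RT 90: heading 225 -> 135
FD 5.3: (-12.677,-1.677) -> (-16.425,2.071) [heading=135, draw]
REPEAT 3 [
  -- iteration 1/3 --
  BK 10.9: (-16.425,2.071) -> (-8.717,-5.637) [heading=135, draw]
  RT 90: heading 135 -> 45
  -- iteration 2/3 --
  BK 10.9: (-8.717,-5.637) -> (-16.425,-13.344) [heading=45, draw]
  RT 90: heading 45 -> 315
  -- iteration 3/3 --
  BK 10.9: (-16.425,-13.344) -> (-24.132,-5.637) [heading=315, draw]
  RT 90: heading 315 -> 225
]
FD 1.3: (-24.132,-5.637) -> (-25.051,-6.556) [heading=225, draw]
LT 45: heading 225 -> 270
FD 8.3: (-25.051,-6.556) -> (-25.051,-14.856) [heading=270, draw]
Final: pos=(-25.051,-14.856), heading=270, 7 segment(s) drawn

Segment endpoints: x in {-25.051, -24.132, -16.425, -16.425, -12.677, -9, -8.717}, y in {-14.856, -13.344, -6.556, -5.637, -5.637, -1.677, 2, 2.071}
xmin=-25.051, ymin=-14.856, xmax=-8.717, ymax=2.071

Answer: -25.051 -14.856 -8.717 2.071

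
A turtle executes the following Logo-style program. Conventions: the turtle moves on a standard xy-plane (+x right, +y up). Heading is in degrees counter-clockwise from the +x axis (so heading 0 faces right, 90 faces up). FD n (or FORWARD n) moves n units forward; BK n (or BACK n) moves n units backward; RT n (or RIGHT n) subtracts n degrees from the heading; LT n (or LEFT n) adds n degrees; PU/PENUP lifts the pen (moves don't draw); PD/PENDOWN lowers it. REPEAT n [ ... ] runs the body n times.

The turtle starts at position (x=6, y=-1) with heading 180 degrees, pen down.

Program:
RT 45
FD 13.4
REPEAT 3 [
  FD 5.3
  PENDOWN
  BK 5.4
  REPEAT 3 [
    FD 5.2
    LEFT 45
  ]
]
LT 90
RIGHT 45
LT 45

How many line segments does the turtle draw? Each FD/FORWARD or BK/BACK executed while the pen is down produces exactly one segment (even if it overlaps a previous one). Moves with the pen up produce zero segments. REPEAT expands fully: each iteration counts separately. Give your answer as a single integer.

Executing turtle program step by step:
Start: pos=(6,-1), heading=180, pen down
RT 45: heading 180 -> 135
FD 13.4: (6,-1) -> (-3.475,8.475) [heading=135, draw]
REPEAT 3 [
  -- iteration 1/3 --
  FD 5.3: (-3.475,8.475) -> (-7.223,12.223) [heading=135, draw]
  PD: pen down
  BK 5.4: (-7.223,12.223) -> (-3.405,8.405) [heading=135, draw]
  REPEAT 3 [
    -- iteration 1/3 --
    FD 5.2: (-3.405,8.405) -> (-7.081,12.081) [heading=135, draw]
    LT 45: heading 135 -> 180
    -- iteration 2/3 --
    FD 5.2: (-7.081,12.081) -> (-12.281,12.081) [heading=180, draw]
    LT 45: heading 180 -> 225
    -- iteration 3/3 --
    FD 5.2: (-12.281,12.081) -> (-15.958,8.405) [heading=225, draw]
    LT 45: heading 225 -> 270
  ]
  -- iteration 2/3 --
  FD 5.3: (-15.958,8.405) -> (-15.958,3.105) [heading=270, draw]
  PD: pen down
  BK 5.4: (-15.958,3.105) -> (-15.958,8.505) [heading=270, draw]
  REPEAT 3 [
    -- iteration 1/3 --
    FD 5.2: (-15.958,8.505) -> (-15.958,3.305) [heading=270, draw]
    LT 45: heading 270 -> 315
    -- iteration 2/3 --
    FD 5.2: (-15.958,3.305) -> (-12.281,-0.372) [heading=315, draw]
    LT 45: heading 315 -> 0
    -- iteration 3/3 --
    FD 5.2: (-12.281,-0.372) -> (-7.081,-0.372) [heading=0, draw]
    LT 45: heading 0 -> 45
  ]
  -- iteration 3/3 --
  FD 5.3: (-7.081,-0.372) -> (-3.334,3.375) [heading=45, draw]
  PD: pen down
  BK 5.4: (-3.334,3.375) -> (-7.152,-0.443) [heading=45, draw]
  REPEAT 3 [
    -- iteration 1/3 --
    FD 5.2: (-7.152,-0.443) -> (-3.475,3.234) [heading=45, draw]
    LT 45: heading 45 -> 90
    -- iteration 2/3 --
    FD 5.2: (-3.475,3.234) -> (-3.475,8.434) [heading=90, draw]
    LT 45: heading 90 -> 135
    -- iteration 3/3 --
    FD 5.2: (-3.475,8.434) -> (-7.152,12.111) [heading=135, draw]
    LT 45: heading 135 -> 180
  ]
]
LT 90: heading 180 -> 270
RT 45: heading 270 -> 225
LT 45: heading 225 -> 270
Final: pos=(-7.152,12.111), heading=270, 16 segment(s) drawn
Segments drawn: 16

Answer: 16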